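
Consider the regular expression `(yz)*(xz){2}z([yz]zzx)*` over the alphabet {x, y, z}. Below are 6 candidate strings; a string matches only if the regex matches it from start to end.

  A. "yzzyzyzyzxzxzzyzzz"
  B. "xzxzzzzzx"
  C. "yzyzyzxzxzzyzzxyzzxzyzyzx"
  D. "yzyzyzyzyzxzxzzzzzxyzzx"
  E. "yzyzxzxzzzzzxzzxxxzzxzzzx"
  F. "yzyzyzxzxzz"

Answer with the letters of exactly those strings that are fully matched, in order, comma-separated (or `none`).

A → no match
B → match
C → no match
D → match
E → no match
F → match

B, D, F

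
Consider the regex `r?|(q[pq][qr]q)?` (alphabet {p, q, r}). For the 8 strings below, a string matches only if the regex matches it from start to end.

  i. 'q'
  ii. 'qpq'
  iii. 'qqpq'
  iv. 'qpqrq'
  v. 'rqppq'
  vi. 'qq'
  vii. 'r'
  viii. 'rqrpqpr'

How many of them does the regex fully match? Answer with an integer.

i → no match
ii → no match
iii → no match
iv → no match
v → no match
vi → no match
vii → match
viii → no match
Total matched: 1

1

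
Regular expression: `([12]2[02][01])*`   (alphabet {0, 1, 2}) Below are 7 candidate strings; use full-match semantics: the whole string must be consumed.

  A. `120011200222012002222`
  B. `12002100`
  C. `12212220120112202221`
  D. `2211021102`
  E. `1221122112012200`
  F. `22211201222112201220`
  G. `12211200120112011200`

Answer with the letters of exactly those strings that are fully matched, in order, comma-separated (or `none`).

C, E, F, G

A → no match
B → no match
C → match
D → no match
E → match
F → match
G → match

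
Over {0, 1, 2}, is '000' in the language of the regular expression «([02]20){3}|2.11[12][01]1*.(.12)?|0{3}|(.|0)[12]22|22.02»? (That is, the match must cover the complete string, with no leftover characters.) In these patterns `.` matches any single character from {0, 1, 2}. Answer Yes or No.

Yes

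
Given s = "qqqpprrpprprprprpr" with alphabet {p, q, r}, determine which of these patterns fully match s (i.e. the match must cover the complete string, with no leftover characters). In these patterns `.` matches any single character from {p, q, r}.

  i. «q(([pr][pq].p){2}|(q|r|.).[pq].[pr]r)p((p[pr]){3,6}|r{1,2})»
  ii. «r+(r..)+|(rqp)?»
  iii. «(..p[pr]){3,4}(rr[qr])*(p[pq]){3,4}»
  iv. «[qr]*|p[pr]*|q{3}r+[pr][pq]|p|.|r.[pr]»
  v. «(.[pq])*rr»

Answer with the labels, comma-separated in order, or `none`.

i

i → match
ii → no match
iii → no match
iv → no match
v → no match — must end with "rr"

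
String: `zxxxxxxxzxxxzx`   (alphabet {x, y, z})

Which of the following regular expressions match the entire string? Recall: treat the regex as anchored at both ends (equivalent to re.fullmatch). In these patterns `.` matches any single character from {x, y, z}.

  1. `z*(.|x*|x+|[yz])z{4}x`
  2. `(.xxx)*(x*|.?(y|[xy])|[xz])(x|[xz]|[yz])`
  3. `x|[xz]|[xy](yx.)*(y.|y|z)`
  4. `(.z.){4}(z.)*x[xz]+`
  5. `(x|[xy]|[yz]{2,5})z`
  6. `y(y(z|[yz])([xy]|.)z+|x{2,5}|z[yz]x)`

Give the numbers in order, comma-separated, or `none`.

1 → no match
2 → match
3 → no match
4 → no match
5 → no match — must end with `z`
6 → no match — must start with `y`

2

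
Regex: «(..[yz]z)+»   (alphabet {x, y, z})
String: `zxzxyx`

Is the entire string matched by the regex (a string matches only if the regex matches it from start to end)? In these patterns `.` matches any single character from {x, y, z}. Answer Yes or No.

No

Every match must end with `z`, but `zxzxyx` does not.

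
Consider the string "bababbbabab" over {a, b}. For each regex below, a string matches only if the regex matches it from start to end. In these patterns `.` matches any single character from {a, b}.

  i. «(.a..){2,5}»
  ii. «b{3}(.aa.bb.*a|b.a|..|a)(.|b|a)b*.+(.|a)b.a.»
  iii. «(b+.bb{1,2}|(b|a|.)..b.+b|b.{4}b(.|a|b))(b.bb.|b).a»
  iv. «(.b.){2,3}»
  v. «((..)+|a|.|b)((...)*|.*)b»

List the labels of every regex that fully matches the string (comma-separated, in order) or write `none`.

i → no match
ii → no match
iii → no match — must end with "a"
iv → no match
v → match

v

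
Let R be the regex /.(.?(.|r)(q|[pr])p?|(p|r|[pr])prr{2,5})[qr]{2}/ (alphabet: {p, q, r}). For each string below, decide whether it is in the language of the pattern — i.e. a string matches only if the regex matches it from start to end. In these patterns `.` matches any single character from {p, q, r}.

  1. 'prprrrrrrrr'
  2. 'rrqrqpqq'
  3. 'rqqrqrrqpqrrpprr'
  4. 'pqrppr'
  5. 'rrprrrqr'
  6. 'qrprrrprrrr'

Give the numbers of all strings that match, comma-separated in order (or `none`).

1 → match
2 → no match
3 → no match
4 → no match
5 → match
6 → no match

1, 5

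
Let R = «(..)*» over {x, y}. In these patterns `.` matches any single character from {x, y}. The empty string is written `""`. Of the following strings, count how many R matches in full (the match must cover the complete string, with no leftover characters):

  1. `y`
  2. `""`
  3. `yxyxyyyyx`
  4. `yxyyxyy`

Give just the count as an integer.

1 → no match
2 → match
3 → no match
4 → no match
Total matched: 1

1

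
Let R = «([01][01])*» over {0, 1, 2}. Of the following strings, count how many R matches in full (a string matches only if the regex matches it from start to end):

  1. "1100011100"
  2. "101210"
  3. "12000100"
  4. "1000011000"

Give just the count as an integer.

2

1 → match
2 → no match
3 → no match
4 → match
Total matched: 2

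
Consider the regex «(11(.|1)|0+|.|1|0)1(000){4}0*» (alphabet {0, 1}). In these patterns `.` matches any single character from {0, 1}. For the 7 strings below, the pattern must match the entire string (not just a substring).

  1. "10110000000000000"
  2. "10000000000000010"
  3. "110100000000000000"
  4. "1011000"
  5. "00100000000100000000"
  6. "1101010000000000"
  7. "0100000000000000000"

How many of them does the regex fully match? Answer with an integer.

1 → no match
2 → no match
3 → match
4 → no match
5 → no match
6 → no match
7 → match
Total matched: 2

2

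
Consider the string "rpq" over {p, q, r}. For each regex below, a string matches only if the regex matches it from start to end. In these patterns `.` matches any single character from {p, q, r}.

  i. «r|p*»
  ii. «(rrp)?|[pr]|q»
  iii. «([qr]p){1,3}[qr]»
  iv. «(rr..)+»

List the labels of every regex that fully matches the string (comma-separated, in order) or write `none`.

iii

i → no match
ii → no match
iii → match
iv → no match — must start with "rr"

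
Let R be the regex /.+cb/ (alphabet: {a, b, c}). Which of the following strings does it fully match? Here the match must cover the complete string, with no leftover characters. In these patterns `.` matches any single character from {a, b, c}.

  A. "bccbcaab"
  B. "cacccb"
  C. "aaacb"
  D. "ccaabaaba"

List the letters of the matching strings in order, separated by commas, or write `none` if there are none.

A → no match — must end with "cb"
B → match
C → match
D → no match — must end with "cb"

B, C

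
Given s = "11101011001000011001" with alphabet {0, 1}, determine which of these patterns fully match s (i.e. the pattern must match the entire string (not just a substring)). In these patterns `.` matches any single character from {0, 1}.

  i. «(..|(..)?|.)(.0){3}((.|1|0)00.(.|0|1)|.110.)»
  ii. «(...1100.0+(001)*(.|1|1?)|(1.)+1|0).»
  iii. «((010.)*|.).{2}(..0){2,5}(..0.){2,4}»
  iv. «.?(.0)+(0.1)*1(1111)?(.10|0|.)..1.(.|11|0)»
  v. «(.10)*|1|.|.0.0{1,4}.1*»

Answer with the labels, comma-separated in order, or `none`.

i → no match
ii → no match
iii → match
iv → no match
v → no match

iii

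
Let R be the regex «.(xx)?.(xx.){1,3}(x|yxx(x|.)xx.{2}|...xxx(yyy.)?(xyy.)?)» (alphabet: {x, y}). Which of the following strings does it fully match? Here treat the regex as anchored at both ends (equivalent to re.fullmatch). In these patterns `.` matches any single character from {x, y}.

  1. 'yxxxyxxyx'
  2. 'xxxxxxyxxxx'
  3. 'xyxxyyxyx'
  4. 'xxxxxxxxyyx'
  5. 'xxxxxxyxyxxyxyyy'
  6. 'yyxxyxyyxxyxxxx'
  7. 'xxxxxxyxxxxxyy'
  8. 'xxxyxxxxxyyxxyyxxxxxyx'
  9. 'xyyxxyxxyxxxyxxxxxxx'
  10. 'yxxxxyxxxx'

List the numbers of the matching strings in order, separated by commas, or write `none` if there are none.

1, 2

1 → match
2 → match
3 → no match
4 → no match
5 → no match
6 → no match
7 → no match
8 → no match
9 → no match
10 → no match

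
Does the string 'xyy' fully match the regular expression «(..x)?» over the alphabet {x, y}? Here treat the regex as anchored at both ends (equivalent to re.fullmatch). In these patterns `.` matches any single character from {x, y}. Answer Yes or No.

No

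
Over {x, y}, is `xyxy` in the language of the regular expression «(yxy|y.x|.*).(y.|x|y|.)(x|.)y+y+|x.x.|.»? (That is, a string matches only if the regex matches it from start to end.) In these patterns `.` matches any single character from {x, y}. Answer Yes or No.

Yes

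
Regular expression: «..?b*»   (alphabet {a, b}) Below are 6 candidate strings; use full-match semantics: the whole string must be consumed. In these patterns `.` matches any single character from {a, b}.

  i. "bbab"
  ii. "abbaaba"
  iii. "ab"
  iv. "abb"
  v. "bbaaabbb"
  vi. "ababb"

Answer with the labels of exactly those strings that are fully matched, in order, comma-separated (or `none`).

iii, iv

i. "bbab" → no match
ii. "abbaaba" → no match
iii. "ab" → match
iv. "abb" → match
v. "bbaaabbb" → no match
vi. "ababb" → no match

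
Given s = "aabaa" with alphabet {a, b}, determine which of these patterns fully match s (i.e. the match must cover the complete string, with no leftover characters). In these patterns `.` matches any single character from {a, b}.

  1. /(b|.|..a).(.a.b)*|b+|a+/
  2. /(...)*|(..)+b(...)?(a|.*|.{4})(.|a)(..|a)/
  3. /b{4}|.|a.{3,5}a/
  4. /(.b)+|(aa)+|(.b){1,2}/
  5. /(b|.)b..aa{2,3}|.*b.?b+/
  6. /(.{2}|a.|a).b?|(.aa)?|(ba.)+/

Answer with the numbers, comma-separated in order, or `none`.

2, 3

1 → no match
2 → match
3 → match
4 → no match
5 → no match
6 → no match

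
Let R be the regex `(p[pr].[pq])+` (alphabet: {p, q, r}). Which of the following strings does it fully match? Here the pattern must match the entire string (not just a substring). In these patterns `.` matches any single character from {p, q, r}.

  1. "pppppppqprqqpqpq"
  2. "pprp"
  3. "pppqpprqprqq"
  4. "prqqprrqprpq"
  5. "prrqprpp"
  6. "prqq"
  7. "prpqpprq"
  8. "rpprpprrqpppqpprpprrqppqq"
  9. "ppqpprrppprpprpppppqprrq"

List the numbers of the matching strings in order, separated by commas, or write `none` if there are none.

2, 3, 4, 5, 6, 7, 9

1 → no match
2 → match
3 → match
4 → match
5 → match
6 → match
7 → match
8 → no match — must start with "p"
9 → match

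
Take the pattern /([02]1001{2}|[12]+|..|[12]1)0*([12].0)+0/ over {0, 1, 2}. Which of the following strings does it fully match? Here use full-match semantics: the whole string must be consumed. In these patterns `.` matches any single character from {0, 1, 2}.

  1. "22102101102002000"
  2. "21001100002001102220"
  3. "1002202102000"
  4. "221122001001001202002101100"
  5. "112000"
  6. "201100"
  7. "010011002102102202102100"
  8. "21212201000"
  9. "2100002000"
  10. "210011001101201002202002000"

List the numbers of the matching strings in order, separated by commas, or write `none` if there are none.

1 → match
2 → no match — must end with "00"
3 → match
4 → match
5 → match
6 → match
7 → match
8 → match
9 → match
10 → match

1, 3, 4, 5, 6, 7, 8, 9, 10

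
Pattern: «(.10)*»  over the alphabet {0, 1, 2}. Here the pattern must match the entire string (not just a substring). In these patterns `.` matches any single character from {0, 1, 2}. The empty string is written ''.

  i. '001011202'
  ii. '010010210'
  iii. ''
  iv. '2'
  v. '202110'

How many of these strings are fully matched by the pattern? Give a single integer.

2

i. '001011202' → no match
ii. '010010210' → match
iii. '' → match
iv. '2' → no match
v. '202110' → no match
Total matched: 2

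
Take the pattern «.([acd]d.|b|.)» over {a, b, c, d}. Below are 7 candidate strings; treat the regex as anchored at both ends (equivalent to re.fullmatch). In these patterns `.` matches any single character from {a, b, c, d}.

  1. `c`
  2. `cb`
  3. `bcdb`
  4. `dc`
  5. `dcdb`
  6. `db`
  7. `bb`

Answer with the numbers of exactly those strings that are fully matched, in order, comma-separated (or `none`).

1 → no match
2 → match
3 → match
4 → match
5 → match
6 → match
7 → match

2, 3, 4, 5, 6, 7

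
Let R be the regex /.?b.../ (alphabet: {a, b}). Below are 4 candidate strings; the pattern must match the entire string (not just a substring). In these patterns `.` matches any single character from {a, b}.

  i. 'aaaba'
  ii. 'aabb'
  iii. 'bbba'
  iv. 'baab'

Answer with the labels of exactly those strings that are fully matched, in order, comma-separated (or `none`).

iii, iv

i → no match
ii → no match
iii → match
iv → match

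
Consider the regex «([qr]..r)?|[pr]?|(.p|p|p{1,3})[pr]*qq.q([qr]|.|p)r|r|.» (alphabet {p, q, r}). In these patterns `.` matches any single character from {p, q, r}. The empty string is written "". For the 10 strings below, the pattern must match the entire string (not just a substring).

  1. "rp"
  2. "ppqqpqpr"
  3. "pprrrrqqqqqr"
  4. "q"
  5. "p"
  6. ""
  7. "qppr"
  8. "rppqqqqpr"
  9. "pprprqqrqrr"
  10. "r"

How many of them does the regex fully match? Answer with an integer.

1. "rp" → no match
2. "ppqqpqpr" → match
3. "pprrrrqqqqqr" → match
4. "q" → match
5. "p" → match
6. "" → match
7. "qppr" → match
8. "rppqqqqpr" → match
9. "pprprqqrqrr" → match
10. "r" → match
Total matched: 9

9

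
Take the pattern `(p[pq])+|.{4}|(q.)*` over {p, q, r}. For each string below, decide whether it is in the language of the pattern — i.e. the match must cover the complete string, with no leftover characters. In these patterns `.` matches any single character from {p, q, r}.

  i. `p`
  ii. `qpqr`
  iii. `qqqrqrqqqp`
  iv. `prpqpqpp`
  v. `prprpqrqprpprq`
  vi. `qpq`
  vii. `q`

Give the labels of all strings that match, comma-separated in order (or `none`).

i → no match
ii → match
iii → match
iv → no match
v → no match
vi → no match
vii → no match

ii, iii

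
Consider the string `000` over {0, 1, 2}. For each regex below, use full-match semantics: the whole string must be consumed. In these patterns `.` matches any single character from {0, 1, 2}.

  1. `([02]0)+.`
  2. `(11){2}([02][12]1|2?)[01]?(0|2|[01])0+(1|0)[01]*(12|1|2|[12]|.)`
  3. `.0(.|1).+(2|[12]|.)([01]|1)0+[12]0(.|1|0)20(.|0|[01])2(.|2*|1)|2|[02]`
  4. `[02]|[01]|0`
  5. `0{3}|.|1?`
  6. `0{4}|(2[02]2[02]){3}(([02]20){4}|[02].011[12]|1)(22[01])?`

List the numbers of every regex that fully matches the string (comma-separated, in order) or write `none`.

1, 5

1 → match
2 → no match — must start with `11`
3 → no match
4 → no match
5 → match
6 → no match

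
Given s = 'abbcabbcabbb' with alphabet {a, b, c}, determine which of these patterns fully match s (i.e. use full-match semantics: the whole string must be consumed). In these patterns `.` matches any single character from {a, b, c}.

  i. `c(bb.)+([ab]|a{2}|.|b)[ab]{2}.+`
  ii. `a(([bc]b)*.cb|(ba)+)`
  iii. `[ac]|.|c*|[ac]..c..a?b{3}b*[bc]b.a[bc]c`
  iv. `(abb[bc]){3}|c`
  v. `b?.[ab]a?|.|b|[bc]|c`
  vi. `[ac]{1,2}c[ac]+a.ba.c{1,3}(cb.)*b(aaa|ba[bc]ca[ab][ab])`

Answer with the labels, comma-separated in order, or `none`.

iv

i → no match — must start with 'cbb'
ii → no match
iii → no match
iv → match
v → no match
vi → no match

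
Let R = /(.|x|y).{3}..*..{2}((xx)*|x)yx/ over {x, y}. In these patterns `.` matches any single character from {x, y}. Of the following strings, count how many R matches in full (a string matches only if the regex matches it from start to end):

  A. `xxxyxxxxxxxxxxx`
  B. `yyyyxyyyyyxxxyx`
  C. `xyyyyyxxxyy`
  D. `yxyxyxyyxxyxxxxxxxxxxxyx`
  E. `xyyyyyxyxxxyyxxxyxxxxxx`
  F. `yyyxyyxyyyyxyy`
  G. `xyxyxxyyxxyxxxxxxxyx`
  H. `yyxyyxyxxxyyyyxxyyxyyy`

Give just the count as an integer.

A → no match — must end with `yx`
B → match
C → no match — must end with `yx`
D → match
E → no match — must end with `yx`
F → no match — must end with `yx`
G → match
H → no match — must end with `yx`
Total matched: 3

3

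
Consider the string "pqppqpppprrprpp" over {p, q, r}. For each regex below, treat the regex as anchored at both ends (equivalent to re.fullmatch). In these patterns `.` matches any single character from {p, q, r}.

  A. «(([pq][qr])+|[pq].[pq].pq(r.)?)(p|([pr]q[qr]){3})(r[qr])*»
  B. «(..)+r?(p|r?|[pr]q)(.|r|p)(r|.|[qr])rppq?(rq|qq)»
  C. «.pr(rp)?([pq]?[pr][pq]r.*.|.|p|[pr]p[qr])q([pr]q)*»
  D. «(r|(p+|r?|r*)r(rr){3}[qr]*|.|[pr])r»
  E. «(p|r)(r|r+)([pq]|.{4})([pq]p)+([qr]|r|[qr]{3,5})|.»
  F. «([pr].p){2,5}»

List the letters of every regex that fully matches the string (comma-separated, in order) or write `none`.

A → no match
B → no match
C → no match
D → no match — must end with "r"
E → no match
F → match

F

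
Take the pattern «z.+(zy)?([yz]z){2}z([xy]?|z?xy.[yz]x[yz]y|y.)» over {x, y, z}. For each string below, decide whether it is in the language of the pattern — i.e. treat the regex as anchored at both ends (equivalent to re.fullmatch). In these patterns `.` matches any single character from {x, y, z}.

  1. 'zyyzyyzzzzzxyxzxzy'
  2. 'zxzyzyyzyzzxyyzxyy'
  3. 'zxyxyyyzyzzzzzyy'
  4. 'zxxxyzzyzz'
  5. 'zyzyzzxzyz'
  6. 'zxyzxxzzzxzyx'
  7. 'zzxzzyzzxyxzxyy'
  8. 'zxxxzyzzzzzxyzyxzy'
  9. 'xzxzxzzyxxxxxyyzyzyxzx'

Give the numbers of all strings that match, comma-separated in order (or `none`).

1 → match
2 → match
3 → match
4 → match
5 → no match
6 → no match
7 → match
8 → match
9 → no match — must start with 'z'

1, 2, 3, 4, 7, 8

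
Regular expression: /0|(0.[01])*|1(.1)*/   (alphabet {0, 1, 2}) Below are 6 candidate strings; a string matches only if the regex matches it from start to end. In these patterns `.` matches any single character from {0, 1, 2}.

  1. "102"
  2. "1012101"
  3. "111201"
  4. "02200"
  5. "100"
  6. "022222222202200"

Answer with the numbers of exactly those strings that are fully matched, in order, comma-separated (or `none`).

1. "102" → no match
2. "1012101" → match
3. "111201" → no match
4. "02200" → no match
5. "100" → no match
6 → no match

2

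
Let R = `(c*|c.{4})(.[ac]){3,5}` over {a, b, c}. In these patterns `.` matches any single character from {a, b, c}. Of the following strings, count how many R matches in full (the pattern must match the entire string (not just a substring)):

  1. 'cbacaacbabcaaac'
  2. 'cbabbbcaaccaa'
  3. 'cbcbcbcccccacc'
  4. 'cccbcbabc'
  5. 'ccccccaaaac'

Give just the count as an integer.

1 → match
2 → match
3 → no match
4 → match
5 → match
Total matched: 4

4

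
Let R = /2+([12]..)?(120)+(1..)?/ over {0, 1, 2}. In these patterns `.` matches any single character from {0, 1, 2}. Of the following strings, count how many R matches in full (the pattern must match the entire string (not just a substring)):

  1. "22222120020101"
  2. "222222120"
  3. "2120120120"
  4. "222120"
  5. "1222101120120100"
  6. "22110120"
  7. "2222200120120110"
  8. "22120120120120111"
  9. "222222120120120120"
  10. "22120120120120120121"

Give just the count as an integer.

8

1 → no match
2 → match
3 → match
4 → match
5 → no match — must start with "2"
6 → match
7 → match
8 → match
9 → match
10 → match
Total matched: 8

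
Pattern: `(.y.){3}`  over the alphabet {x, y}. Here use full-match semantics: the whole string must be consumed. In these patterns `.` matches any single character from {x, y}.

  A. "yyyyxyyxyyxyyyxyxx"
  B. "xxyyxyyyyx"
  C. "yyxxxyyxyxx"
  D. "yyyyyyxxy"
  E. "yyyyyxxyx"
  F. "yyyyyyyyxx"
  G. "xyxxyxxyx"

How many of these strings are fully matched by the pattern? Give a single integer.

2

A → no match
B → no match
C → no match
D → no match
E → match
F → no match
G → match
Total matched: 2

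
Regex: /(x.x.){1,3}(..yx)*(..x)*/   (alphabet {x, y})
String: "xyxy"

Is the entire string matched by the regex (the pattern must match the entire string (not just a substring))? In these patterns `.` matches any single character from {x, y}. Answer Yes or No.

Yes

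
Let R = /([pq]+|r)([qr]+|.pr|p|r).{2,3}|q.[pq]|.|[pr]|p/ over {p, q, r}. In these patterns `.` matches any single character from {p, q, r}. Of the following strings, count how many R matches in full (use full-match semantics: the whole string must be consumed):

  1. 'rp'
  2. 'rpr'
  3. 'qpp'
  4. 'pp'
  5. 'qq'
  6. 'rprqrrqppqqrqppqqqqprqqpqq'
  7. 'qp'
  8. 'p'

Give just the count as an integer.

2

1 → no match
2 → no match
3 → match
4 → no match
5 → no match
6 → no match
7 → no match
8 → match
Total matched: 2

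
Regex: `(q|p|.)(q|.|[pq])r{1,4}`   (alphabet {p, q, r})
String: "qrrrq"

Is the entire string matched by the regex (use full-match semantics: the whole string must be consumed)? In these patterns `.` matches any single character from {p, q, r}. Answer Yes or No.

No

Every match must end with "r", but "qrrrq" does not.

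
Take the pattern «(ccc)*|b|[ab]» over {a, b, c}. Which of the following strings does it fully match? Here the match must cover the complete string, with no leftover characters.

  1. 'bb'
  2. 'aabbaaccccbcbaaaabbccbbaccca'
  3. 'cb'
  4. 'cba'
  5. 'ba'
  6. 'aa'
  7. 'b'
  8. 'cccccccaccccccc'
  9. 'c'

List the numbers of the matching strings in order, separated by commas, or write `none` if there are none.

1 → no match
2 → no match
3 → no match
4 → no match
5 → no match
6 → no match
7 → match
8 → no match
9 → no match

7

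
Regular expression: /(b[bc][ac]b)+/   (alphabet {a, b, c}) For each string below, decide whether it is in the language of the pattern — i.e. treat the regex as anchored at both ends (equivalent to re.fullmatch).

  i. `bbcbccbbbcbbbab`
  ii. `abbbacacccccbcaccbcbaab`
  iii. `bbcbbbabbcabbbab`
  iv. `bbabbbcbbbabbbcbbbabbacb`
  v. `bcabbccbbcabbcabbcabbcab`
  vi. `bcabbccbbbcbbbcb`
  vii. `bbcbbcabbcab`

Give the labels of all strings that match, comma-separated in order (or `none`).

iii, v, vi, vii

i → no match
ii → no match — must start with `b`
iii → match
iv → no match
v → match
vi → match
vii. `bbcbbcabbcab` → match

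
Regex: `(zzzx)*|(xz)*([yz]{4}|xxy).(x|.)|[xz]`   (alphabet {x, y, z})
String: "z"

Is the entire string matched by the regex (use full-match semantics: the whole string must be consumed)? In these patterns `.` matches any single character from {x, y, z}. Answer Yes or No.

Yes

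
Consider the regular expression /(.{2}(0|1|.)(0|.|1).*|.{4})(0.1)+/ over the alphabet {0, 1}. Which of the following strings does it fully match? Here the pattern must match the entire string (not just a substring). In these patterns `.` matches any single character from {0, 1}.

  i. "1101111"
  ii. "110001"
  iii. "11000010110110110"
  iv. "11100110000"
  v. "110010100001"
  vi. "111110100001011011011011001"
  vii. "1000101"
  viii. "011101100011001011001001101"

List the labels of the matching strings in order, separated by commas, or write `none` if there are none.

i. "1101111" → no match
ii. "110001" → no match
iii → no match — must end with "1"
iv. "11100110000" → no match — must end with "1"
v. "110010100001" → match
vi → match
vii. "1000101" → no match
viii → no match

v, vi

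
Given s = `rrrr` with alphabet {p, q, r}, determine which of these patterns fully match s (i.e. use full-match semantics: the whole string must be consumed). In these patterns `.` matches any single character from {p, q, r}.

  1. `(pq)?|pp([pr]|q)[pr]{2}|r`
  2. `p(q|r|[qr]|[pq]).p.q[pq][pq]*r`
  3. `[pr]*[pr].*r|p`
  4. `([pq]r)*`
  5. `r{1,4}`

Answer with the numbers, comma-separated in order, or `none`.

3, 5

1 → no match
2 → no match — must start with `p`
3 → match
4 → no match
5 → match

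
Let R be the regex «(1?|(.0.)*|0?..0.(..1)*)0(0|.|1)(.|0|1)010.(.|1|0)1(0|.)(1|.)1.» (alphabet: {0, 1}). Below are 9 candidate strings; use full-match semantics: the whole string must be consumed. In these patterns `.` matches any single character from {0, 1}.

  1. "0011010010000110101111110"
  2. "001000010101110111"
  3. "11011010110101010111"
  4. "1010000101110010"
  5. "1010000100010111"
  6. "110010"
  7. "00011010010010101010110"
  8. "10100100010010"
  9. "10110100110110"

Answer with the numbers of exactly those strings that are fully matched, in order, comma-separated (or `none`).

1 → match
2 → match
3 → match
4 → match
5 → match
6 → no match
7 → match
8 → match
9 → match

1, 2, 3, 4, 5, 7, 8, 9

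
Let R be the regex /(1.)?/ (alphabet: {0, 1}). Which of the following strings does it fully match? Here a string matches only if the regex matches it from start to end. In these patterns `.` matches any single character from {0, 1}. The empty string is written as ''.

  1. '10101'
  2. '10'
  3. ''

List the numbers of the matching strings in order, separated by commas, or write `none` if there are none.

1. '10101' → no match
2. '10' → match
3. '' → match

2, 3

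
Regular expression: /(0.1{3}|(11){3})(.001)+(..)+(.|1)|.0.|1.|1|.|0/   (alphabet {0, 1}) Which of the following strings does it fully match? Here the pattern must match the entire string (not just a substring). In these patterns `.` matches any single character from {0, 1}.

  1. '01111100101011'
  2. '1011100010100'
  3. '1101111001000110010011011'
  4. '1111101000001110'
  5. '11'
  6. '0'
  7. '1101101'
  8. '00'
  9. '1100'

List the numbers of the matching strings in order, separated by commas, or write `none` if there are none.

1 → match
2 → no match
3 → no match
4 → no match
5 → match
6 → match
7 → no match
8 → no match
9 → no match

1, 5, 6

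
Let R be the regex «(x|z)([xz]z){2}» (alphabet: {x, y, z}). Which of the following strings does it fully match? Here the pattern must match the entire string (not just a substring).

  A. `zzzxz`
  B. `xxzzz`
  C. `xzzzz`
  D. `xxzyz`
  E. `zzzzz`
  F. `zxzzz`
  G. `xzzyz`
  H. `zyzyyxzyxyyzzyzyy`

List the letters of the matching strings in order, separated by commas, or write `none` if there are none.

A → match
B → match
C → match
D → no match
E → match
F → match
G → no match
H → no match — must end with `z`

A, B, C, E, F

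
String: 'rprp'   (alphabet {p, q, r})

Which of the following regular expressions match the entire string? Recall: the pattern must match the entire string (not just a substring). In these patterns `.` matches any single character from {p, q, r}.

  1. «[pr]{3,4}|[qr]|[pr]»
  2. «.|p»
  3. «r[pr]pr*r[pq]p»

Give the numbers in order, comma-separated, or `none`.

1 → match
2 → no match
3 → no match

1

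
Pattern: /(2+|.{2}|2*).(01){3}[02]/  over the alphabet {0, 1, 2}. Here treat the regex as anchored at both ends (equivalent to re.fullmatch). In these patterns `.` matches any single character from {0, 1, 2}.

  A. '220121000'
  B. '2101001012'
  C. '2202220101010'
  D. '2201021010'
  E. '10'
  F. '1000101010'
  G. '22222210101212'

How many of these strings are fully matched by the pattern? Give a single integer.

1

A → no match
B → no match
C → no match
D → no match
E → no match
F → match
G → no match
Total matched: 1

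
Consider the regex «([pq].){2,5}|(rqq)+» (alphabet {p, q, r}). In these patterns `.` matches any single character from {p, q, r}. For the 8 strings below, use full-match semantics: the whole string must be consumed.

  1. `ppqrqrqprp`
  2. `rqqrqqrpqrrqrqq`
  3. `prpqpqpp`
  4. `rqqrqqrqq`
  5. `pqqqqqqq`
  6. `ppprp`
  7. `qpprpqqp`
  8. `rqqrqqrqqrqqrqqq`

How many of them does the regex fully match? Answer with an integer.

4

1 → no match
2 → no match
3 → match
4 → match
5 → match
6 → no match
7 → match
8 → no match
Total matched: 4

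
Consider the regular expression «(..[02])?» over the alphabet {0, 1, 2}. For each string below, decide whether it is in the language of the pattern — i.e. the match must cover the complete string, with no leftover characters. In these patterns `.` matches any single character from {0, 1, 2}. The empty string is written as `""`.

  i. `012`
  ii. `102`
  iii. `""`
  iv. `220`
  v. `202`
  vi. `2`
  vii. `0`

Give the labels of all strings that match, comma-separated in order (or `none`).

i, ii, iii, iv, v

i → match
ii → match
iii → match
iv → match
v → match
vi → no match
vii → no match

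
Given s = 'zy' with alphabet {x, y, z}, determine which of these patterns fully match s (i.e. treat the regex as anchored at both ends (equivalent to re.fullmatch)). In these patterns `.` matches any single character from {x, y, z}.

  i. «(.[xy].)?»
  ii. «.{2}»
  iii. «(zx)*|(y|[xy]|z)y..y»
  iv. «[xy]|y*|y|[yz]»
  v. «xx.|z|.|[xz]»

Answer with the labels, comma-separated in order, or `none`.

ii

i → no match
ii → match
iii → no match
iv → no match
v → no match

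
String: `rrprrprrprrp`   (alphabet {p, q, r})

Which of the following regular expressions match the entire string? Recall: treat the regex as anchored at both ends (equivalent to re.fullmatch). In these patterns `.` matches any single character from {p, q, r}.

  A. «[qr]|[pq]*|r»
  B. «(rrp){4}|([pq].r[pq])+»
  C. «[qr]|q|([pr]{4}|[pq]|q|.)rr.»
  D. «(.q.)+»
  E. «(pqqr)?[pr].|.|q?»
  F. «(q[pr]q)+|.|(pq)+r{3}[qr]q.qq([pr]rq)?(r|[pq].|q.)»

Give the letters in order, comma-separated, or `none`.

A → no match
B → match
C → no match
D → no match
E → no match
F → no match

B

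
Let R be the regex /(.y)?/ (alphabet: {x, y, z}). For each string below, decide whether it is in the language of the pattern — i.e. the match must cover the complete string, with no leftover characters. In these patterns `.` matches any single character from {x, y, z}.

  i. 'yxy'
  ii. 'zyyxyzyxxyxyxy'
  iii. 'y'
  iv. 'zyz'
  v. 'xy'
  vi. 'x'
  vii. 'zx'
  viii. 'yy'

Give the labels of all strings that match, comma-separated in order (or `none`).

v, viii

i → no match
ii → no match
iii → no match
iv → no match
v → match
vi → no match
vii → no match
viii → match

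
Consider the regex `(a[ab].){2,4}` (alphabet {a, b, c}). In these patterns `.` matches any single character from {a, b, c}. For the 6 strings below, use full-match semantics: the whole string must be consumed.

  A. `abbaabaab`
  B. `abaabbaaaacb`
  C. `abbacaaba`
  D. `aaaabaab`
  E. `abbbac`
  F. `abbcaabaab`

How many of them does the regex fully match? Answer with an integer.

1

A. `abbaabaab` → match
B. `abaabbaaaacb` → no match
C. `abbacaaba` → no match
D. `aaaabaab` → no match
E. `abbbac` → no match
F. `abbcaabaab` → no match
Total matched: 1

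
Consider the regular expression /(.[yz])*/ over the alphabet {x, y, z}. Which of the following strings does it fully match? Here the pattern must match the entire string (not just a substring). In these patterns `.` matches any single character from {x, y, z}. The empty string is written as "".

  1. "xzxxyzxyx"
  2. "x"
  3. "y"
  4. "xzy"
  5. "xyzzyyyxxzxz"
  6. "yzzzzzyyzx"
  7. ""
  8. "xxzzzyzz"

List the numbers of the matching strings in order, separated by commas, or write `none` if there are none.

7

1. "xzxxyzxyx" → no match
2. "x" → no match
3. "y" → no match
4. "xzy" → no match
5. "xyzzyyyxxzxz" → no match
6. "yzzzzzyyzx" → no match
7. "" → match
8. "xxzzzyzz" → no match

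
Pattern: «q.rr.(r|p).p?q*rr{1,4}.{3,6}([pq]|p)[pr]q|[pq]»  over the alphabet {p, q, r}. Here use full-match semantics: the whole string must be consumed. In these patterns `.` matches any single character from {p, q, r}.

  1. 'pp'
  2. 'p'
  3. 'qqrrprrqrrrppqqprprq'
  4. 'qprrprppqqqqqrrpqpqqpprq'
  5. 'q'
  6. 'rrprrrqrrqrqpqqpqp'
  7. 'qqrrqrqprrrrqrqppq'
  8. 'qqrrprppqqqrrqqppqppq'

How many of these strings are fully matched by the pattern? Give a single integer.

1 → no match
2 → match
3 → match
4 → match
5 → match
6 → no match
7 → match
8 → match
Total matched: 6

6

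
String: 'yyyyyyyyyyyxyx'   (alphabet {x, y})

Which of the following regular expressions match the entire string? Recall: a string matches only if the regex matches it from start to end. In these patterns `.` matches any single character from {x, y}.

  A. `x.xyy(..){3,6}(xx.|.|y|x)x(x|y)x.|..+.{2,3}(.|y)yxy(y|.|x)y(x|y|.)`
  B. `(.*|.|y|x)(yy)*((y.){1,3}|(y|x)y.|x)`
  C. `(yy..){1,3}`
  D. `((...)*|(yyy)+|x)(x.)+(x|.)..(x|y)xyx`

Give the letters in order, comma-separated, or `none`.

B

A → no match
B → match
C → no match
D → no match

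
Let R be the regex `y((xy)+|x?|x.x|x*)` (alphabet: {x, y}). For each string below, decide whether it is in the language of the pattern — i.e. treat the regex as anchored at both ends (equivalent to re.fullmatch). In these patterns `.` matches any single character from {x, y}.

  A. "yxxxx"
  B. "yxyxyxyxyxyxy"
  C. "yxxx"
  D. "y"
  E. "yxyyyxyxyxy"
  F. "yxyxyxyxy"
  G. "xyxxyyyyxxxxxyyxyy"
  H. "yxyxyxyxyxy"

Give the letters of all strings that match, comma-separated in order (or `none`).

A. "yxxxx" → match
B → match
C. "yxxx" → match
D. "y" → match
E. "yxyyyxyxyxy" → no match
F. "yxyxyxyxy" → match
G → no match — must start with "y"
H. "yxyxyxyxyxy" → match

A, B, C, D, F, H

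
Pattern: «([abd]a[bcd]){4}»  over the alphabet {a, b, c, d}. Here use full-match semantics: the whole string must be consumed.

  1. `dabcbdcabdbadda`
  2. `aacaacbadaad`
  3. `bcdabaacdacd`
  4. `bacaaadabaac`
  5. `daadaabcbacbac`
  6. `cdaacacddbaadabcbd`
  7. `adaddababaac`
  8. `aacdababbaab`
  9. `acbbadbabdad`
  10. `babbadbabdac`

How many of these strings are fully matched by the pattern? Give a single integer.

2

1 → no match
2 → match
3 → no match
4 → no match
5 → no match
6 → no match
7 → no match
8 → no match
9 → no match
10 → match
Total matched: 2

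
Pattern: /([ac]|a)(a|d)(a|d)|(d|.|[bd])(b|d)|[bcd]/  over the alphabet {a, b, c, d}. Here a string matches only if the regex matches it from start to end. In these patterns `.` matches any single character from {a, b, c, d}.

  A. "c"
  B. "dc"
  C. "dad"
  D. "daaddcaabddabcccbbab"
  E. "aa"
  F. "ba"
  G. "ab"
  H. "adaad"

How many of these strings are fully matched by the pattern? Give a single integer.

A → match
B → no match
C → no match
D → no match
E → no match
F → no match
G → match
H → no match
Total matched: 2

2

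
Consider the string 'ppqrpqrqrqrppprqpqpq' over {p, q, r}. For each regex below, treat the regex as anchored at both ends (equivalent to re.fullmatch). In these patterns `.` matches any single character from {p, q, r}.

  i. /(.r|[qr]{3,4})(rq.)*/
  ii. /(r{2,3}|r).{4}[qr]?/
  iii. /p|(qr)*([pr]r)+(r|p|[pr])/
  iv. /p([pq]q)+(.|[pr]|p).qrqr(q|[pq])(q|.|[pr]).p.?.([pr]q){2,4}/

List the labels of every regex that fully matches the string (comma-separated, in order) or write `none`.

iv

i → no match
ii → no match — must start with 'r'
iii → no match
iv → match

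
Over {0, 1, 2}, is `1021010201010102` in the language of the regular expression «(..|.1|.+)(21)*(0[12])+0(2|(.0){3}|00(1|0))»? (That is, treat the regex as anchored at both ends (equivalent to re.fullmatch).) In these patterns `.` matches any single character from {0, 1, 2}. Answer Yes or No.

Yes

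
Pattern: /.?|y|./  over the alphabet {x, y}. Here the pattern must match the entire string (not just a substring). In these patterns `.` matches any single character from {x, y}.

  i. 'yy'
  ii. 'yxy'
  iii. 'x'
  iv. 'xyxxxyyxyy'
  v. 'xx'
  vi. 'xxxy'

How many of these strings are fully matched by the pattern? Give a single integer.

1

i → no match
ii → no match
iii → match
iv → no match
v → no match
vi → no match
Total matched: 1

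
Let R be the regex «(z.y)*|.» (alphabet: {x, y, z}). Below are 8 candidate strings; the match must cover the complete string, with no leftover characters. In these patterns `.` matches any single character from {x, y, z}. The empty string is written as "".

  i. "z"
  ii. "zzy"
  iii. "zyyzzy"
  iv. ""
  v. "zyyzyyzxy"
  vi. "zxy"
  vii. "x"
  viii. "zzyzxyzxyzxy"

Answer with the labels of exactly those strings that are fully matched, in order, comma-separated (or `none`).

i, ii, iii, iv, v, vi, vii, viii

i → match
ii → match
iii → match
iv → match
v → match
vi → match
vii → match
viii → match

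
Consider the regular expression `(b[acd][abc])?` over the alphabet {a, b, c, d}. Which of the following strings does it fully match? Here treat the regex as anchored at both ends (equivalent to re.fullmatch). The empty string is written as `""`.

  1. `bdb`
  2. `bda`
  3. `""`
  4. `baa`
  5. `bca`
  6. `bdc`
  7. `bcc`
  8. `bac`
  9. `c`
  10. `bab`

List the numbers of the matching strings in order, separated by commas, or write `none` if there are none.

1, 2, 3, 4, 5, 6, 7, 8, 10

1 → match
2 → match
3 → match
4 → match
5 → match
6 → match
7 → match
8 → match
9 → no match
10 → match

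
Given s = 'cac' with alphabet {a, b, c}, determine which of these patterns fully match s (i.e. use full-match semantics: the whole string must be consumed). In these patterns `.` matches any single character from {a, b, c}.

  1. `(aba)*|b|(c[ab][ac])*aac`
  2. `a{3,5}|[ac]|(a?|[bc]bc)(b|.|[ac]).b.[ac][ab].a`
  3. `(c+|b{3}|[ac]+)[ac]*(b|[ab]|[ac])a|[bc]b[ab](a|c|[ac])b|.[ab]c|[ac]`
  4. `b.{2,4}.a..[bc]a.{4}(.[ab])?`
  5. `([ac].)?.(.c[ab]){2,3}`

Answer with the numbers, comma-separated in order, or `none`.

1 → no match
2 → no match
3 → match
4 → no match — must start with 'b'
5 → no match

3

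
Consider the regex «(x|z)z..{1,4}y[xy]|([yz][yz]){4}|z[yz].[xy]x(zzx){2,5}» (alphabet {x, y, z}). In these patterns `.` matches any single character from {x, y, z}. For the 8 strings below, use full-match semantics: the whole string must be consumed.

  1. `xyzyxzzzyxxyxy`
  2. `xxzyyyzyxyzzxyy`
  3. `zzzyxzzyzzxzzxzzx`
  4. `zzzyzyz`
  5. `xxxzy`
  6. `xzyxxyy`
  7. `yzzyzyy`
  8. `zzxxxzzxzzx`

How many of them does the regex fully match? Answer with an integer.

1 → no match
2 → no match
3 → no match
4 → no match
5 → no match
6 → match
7 → no match
8 → match
Total matched: 2

2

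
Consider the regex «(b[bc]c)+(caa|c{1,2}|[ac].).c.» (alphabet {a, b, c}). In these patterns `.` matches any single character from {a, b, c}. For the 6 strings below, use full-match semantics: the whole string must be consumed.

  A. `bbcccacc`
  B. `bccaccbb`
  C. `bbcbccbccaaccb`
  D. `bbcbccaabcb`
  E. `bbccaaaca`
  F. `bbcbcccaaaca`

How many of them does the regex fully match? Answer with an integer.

5

A → match
B → no match
C → match
D → match
E → match
F → match
Total matched: 5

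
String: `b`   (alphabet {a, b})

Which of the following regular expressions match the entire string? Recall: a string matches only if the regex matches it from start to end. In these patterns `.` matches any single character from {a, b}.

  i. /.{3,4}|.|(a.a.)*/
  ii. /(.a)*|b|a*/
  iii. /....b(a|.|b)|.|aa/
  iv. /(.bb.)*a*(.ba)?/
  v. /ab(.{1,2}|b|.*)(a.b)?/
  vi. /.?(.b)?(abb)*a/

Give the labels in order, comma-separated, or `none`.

i, ii, iii

i → match
ii → match
iii → match
iv → no match
v → no match — must start with `ab`
vi → no match — must end with `a`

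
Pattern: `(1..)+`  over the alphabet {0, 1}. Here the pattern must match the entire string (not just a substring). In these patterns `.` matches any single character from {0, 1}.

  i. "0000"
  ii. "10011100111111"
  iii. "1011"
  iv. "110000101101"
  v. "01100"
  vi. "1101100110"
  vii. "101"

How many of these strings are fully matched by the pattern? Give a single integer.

1

i → no match — must start with "1"
ii → no match
iii → no match
iv → no match
v → no match — must start with "1"
vi → no match
vii → match
Total matched: 1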